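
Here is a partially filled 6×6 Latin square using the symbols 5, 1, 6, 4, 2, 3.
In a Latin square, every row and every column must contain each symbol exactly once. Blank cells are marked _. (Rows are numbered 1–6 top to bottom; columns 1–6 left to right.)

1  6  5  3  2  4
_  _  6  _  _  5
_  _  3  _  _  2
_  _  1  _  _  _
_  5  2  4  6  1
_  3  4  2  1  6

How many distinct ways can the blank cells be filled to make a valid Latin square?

Row 2, column 1: eliminating its row and column leaves {4, 2, 3}.
Row 2, column 2: eliminating its row and column leaves {1, 4, 2}.
Row 2, column 4: eliminating its row and column leaves {1}.
Row 2, column 5: eliminating its row and column leaves {4, 3}.
Row 3, column 1: eliminating its row and column leaves {5, 6, 4}.
Row 3, column 2: eliminating its row and column leaves {1, 4}.
Row 3, column 4: eliminating its row and column leaves {5, 1, 6}.
Row 3, column 5: eliminating its row and column leaves {5, 4}.
Row 4, column 1: eliminating its row and column leaves {5, 6, 4, 2, 3}.
Row 4, column 2: eliminating its row and column leaves {4, 2}.
Row 4, column 4: eliminating its row and column leaves {5, 6}.
Row 4, column 5: eliminating its row and column leaves {5, 4, 3}.
Row 4, column 6: eliminating its row and column leaves {3}.
Row 5, column 1: eliminating its row and column leaves {3}.
Row 6, column 1: eliminating its row and column leaves {5}.
Enumerating the assignments across these blanks that avoid any row or column repeat gives 3 completions.

3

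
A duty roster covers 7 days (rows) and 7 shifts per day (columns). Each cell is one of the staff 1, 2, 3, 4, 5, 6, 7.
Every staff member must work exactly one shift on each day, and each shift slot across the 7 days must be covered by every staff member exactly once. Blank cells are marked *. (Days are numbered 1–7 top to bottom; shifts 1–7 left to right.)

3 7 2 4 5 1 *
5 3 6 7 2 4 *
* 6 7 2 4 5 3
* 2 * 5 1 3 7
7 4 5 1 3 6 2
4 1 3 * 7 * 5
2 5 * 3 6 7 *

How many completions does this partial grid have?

1

Day 1, shift 7: eliminating its day and shift leaves {6}.
Day 2, shift 7: eliminating its day and shift leaves {1}.
Day 3, shift 1: eliminating its day and shift leaves {1}.
Day 4, shift 1: eliminating its day and shift leaves {6}.
Day 4, shift 3: eliminating its day and shift leaves {4}.
Day 6, shift 4: eliminating its day and shift leaves {6}.
Day 6, shift 6: eliminating its day and shift leaves {2}.
Day 7, shift 3: eliminating its day and shift leaves {1, 4}.
Day 7, shift 7: eliminating its day and shift leaves {1, 4}.
Only one assignment across all blanks avoids any day or shift repeat, giving 1 completion.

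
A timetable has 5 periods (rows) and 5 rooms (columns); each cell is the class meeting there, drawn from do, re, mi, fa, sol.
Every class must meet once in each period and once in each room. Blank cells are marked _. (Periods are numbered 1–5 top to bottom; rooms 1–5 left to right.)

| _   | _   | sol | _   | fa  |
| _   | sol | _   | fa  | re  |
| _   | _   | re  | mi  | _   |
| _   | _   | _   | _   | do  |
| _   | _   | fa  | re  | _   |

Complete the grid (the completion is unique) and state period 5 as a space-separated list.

sol do fa re mi

Period 1, room 4: period 1 has {fa, sol} and room 4 has {re, mi, fa}, leaving only do.
Period 3, room 5: period 3 has {re, mi} and room 5 has {do, re, fa}, leaving only sol.
Period 5, room 5: period 5 has {re, fa} and room 5 has {do, re, fa, sol}, leaving only mi.
Period 5, room 2: period 5 has {re, mi, fa} and room 2 has {sol}, leaving only do.
Period 5, room 1: period 5 has {do, re, mi, fa} and room 1 has {}, leaving only sol.
So period 5 reads: sol do fa re mi.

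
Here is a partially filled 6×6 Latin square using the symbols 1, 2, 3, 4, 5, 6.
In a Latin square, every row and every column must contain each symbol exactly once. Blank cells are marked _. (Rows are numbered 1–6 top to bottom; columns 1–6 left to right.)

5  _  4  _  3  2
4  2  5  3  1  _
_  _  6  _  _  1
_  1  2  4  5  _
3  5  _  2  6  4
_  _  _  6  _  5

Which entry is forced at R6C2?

4

Row 1, column 2: row 1 has {2, 3, 4, 5} and column 2 has {1, 2, 5}, leaving only 6.
Row 1, column 4: row 1 has {2, 3, 4, 5, 6} and column 4 has {2, 3, 4, 6}, leaving only 1.
Row 2, column 6: row 2 has {1, 2, 3, 4, 5} and column 6 has {1, 2, 4, 5}, leaving only 6.
Row 3, column 1: row 3 has {1, 6} and column 1 has {3, 4, 5}, leaving only 2.
Row 3, column 4: row 3 has {1, 2, 6} and column 4 has {1, 2, 3, 4, 6}, leaving only 5.
Row 3, column 5: row 3 has {1, 2, 5, 6} and column 5 has {1, 3, 5, 6}, leaving only 4.
Row 3, column 2: row 3 has {1, 2, 4, 5, 6} and column 2 has {1, 2, 5, 6}, leaving only 3.
Row 6 already has {5, 6} and column 2 already has {1, 2, 3, 5, 6}, so row 6, column 2 must be 4.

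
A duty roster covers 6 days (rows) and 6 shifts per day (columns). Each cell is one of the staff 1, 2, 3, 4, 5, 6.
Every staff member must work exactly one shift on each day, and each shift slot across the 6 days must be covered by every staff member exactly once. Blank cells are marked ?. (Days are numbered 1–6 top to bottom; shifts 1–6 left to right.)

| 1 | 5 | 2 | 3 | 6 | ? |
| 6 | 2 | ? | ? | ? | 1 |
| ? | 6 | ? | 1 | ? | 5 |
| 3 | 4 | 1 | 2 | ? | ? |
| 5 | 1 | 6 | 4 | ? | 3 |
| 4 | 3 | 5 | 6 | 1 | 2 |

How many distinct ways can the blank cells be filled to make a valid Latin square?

Day 1, shift 6: eliminating its day and shift leaves {4}.
Day 2, shift 3: eliminating its day and shift leaves {3, 4}.
Day 2, shift 4: eliminating its day and shift leaves {5}.
Day 2, shift 5: eliminating its day and shift leaves {3, 4, 5}.
Day 3, shift 1: eliminating its day and shift leaves {2}.
Day 3, shift 3: eliminating its day and shift leaves {3, 4}.
Day 3, shift 5: eliminating its day and shift leaves {2, 3, 4}.
Day 4, shift 5: eliminating its day and shift leaves {5}.
Day 4, shift 6: eliminating its day and shift leaves {6}.
Day 5, shift 5: eliminating its day and shift leaves {2}.
Enumerating the assignments across these blanks that avoid any day or shift repeat gives 2 completions.

2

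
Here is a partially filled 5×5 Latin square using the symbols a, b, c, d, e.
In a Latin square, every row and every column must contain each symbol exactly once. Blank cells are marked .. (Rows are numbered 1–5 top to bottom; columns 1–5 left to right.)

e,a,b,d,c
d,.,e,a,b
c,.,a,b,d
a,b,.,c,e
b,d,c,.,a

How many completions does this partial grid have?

1

Row 2, column 2: eliminating its row and column leaves {c}.
Row 3, column 2: eliminating its row and column leaves {e}.
Row 4, column 3: eliminating its row and column leaves {d}.
Row 5, column 4: eliminating its row and column leaves {e}.
Only one assignment across all blanks avoids any row or column repeat, giving 1 completion.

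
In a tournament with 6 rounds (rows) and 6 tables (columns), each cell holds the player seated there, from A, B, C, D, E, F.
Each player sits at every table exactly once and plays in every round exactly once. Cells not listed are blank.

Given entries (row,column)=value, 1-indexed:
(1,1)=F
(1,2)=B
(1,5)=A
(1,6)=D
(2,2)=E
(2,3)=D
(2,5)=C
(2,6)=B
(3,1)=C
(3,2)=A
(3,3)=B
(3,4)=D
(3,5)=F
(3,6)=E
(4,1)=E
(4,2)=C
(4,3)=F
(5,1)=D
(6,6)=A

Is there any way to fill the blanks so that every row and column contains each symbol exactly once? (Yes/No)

No

Round 4, table 6: round 4 together with table 6 already contain {A, B, C, D, E, F} — every symbol — so nothing can go there. The grid has no valid completion.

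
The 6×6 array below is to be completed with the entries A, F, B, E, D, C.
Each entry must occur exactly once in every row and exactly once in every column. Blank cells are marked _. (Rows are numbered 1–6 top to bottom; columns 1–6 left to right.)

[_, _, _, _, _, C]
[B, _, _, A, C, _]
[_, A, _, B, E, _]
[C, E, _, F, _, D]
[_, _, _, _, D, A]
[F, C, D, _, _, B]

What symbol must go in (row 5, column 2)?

Row 3, column 1: row 3 has {A, B, E} and column 1 has {F, B, C}, leaving only D.
Row 3, column 6: row 3 has {A, B, E, D} and column 6 has {A, B, D, C}, leaving only F.
Row 2, column 6: row 2 has {A, B, C} and column 6 has {A, F, B, D, C}, leaving only E.
Row 2, column 3: row 2 has {A, B, E, C} and column 3 has {D}, leaving only F.
Row 2, column 2: row 2 has {A, F, B, E, C} and column 2 has {A, E, C}, leaving only D.
Row 3, column 3: row 3 has {A, F, B, E, D} and column 3 has {F, D}, leaving only C.
Row 5, column 1: row 5 has {A, D} and column 1 has {F, B, D, C}, leaving only E.
Row 1, column 1: row 1 has {C} and column 1 has {F, B, E, D, C}, leaving only A.
Row 5, column 3: row 5 has {A, E, D} and column 3 has {F, D, C}, leaving only B.
Row 5 already has {A, B, E, D} and column 2 already has {A, E, D, C}, so row 5, column 2 must be F.

F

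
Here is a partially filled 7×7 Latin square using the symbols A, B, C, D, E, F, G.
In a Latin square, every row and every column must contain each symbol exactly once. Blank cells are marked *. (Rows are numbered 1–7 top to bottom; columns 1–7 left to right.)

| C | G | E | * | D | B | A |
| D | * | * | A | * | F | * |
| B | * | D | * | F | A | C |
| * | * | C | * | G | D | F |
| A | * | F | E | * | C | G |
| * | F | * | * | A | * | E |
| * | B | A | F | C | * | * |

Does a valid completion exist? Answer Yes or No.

No

Row 1, column 4: row 1 together with column 4 already contain {A, B, C, D, E, F, G} — every symbol — so nothing can go there. The grid has no valid completion.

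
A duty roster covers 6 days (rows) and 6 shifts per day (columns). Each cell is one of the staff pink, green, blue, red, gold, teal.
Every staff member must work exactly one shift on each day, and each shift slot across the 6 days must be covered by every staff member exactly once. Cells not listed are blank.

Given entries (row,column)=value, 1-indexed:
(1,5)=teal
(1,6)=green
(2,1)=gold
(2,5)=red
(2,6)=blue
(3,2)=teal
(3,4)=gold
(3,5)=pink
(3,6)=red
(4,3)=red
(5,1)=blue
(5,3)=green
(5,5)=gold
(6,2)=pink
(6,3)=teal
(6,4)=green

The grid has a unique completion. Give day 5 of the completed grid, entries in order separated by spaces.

blue red green pink gold teal

Day 5, shift 2: day 5 has {green, blue, gold} and shift 2 has {pink, teal}, leaving only red.
Day 2, shift 2: day 2 has {blue, red, gold} and shift 2 has {pink, red, teal}, leaving only green.
Day 2, shift 3: day 2 has {green, blue, red, gold} and shift 3 has {green, red, teal}, leaving only pink.
Day 2, shift 4: day 2 has {pink, green, blue, red, gold} and shift 4 has {green, gold}, leaving only teal.
Day 5, shift 4: day 5 has {green, blue, red, gold} and shift 4 has {green, gold, teal}, leaving only pink.
Day 5, shift 6: day 5 has {pink, green, blue, red, gold} and shift 6 has {green, blue, red}, leaving only teal.
So day 5 reads: blue red green pink gold teal.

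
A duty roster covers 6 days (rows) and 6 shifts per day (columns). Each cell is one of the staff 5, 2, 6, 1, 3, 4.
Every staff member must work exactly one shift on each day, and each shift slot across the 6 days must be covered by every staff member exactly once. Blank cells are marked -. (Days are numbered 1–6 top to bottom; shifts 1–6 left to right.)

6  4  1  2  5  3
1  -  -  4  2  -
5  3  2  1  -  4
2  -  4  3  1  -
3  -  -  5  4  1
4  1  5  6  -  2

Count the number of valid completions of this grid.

Day 2, shift 2: eliminating its day and shift leaves {5, 6}.
Day 2, shift 3: eliminating its day and shift leaves {6, 3}.
Day 2, shift 6: eliminating its day and shift leaves {5, 6}.
Day 3, shift 5: eliminating its day and shift leaves {6}.
Day 4, shift 2: eliminating its day and shift leaves {5, 6}.
Day 4, shift 6: eliminating its day and shift leaves {5, 6}.
Day 5, shift 2: eliminating its day and shift leaves {2, 6}.
Day 5, shift 3: eliminating its day and shift leaves {6}.
Day 6, shift 5: eliminating its day and shift leaves {3}.
Enumerating the assignments across these blanks that avoid any day or shift repeat gives 2 completions.

2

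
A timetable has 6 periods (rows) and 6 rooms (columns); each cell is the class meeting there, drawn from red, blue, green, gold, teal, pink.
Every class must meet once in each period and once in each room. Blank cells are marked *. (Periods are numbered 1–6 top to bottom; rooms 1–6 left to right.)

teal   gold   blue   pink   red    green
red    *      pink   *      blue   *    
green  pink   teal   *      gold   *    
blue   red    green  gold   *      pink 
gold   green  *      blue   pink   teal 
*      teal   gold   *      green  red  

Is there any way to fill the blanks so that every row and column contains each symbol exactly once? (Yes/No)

No

Period 2, room 2: period 2 together with room 2 already contain {red, blue, green, gold, teal, pink} — every symbol — so nothing can go there. The grid has no valid completion.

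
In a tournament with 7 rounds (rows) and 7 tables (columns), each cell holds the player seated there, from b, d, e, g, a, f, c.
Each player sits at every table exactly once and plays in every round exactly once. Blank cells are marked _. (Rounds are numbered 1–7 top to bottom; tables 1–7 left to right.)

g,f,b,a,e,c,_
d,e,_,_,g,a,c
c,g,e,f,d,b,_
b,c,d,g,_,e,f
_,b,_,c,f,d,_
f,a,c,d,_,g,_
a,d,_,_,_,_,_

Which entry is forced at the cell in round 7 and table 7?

b

Round 1, table 7: round 1 has {b, e, g, a, f, c} and table 7 has {f, c}, leaving only d.
Round 2, table 3: round 2 has {d, e, g, a, c} and table 3 has {b, d, e, c}, leaving only f.
Round 2, table 4: round 2 has {d, e, g, a, f, c} and table 4 has {d, g, a, f, c}, leaving only b.
Round 3, table 7: round 3 has {b, d, e, g, f, c} and table 7 has {d, f, c}, leaving only a.
Round 4, table 5: round 4 has {b, d, e, g, f, c} and table 5 has {d, e, g, f}, leaving only a.
Round 5, table 1: round 5 has {b, d, f, c} and table 1 has {b, d, g, a, f, c}, leaving only e.
Round 5, table 7: round 5 has {b, d, e, f, c} and table 7 has {d, a, f, c}, leaving only g.
Round 5, table 3: round 5 has {b, d, e, g, f, c} and table 3 has {b, d, e, f, c}, leaving only a.
Round 6, table 5: round 6 has {d, g, a, f, c} and table 5 has {d, e, g, a, f}, leaving only b.
Round 6, table 7: round 6 has {b, d, g, a, f, c} and table 7 has {d, g, a, f, c}, leaving only e.
Round 7 already has {d, a} and table 7 already has {d, e, g, a, f, c}, so round 7, table 7 must be b.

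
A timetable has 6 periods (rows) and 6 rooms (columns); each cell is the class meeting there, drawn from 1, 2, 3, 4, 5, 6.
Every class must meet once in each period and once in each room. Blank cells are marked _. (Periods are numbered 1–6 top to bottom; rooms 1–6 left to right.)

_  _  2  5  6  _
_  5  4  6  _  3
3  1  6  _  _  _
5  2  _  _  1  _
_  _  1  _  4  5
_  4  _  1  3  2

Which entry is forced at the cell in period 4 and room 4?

Period 1, room 2: period 1 has {2, 5, 6} and room 2 has {1, 2, 4, 5}, leaving only 3.
Period 2, room 5: period 2 has {3, 4, 5, 6} and room 5 has {1, 3, 4, 6}, leaving only 2.
Period 2, room 1: period 2 has {2, 3, 4, 5, 6} and room 1 has {3, 5}, leaving only 1.
Period 1, room 1: period 1 has {2, 3, 5, 6} and room 1 has {1, 3, 5}, leaving only 4.
Period 1, room 6: period 1 has {2, 3, 4, 5, 6} and room 6 has {2, 3, 5}, leaving only 1.
Period 3, room 5: period 3 has {1, 3, 6} and room 5 has {1, 2, 3, 4, 6}, leaving only 5.
Period 3, room 6: period 3 has {1, 3, 5, 6} and room 6 has {1, 2, 3, 5}, leaving only 4.
Period 3, room 4: period 3 has {1, 3, 4, 5, 6} and room 4 has {1, 5, 6}, leaving only 2.
Period 4, room 3: period 4 has {1, 2, 5} and room 3 has {1, 2, 4, 6}, leaving only 3.
Period 4 already has {1, 2, 3, 5} and room 4 already has {1, 2, 5, 6}, so period 4, room 4 must be 4.

4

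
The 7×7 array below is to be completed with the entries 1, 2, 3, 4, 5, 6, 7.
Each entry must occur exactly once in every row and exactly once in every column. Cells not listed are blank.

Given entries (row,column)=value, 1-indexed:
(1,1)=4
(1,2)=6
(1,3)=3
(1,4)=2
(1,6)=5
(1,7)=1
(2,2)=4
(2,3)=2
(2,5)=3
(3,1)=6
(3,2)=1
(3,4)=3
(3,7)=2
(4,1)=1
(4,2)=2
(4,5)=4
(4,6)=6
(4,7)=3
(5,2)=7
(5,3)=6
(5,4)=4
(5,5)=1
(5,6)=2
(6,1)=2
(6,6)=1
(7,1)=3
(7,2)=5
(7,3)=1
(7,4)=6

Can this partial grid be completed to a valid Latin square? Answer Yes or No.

Row 1, column 5: row 1 has {1, 2, 3, 4, 5, 6} and column 5 has {1, 3, 4}, so it must be 7.
Row 2, column 6: row 2 has {2, 3, 4} and column 6 has {1, 2, 5, 6}, so it must be 7.
Row 2, column 1: row 2 has {2, 3, 4, 7} and column 1 has {1, 2, 3, 4, 6}, so it must be 5.
Now row 5, column 1: row 5 together with column 1 already contain {1, 2, 3, 4, 5, 6, 7} — every symbol — so nothing can go there. The grid has no valid completion.

No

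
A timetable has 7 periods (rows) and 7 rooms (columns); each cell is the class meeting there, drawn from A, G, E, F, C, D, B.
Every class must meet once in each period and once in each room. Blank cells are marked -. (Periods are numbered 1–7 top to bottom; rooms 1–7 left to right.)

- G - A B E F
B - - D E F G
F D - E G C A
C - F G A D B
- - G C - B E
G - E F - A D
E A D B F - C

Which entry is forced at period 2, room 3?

A

Period 1, room 1: period 1 has {A, G, E, F, B} and room 1 has {G, E, F, C, B}, leaving only D.
Period 1, room 3: period 1 has {A, G, E, F, D, B} and room 3 has {G, E, F, D}, leaving only C.
Period 2 already has {G, E, F, D, B} and room 3 already has {G, E, F, C, D}, so period 2, room 3 must be A.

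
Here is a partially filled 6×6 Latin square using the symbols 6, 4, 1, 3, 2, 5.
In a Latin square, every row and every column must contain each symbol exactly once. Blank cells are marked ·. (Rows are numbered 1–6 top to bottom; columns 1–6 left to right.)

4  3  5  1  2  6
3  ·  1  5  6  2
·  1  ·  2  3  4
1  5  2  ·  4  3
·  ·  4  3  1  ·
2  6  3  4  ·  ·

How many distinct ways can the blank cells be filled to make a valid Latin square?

Row 2, column 2: eliminating its row and column leaves {4}.
Row 3, column 1: eliminating its row and column leaves {6, 5}.
Row 3, column 3: eliminating its row and column leaves {6}.
Row 4, column 4: eliminating its row and column leaves {6}.
Row 5, column 1: eliminating its row and column leaves {6, 5}.
Row 5, column 2: eliminating its row and column leaves {2}.
Row 5, column 6: eliminating its row and column leaves {5}.
Row 6, column 5: eliminating its row and column leaves {5}.
Row 6, column 6: eliminating its row and column leaves {1, 5}.
Only one assignment across all blanks avoids any row or column repeat, giving 1 completion.

1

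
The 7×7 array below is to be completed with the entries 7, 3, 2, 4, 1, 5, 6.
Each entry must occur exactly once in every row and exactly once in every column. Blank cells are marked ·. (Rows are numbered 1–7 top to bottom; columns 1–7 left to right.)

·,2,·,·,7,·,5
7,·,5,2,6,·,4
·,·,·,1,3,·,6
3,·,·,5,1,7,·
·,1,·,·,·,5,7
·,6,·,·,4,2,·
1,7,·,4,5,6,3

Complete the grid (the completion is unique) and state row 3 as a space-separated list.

2 5 7 1 3 4 6

Row 3, column 6: row 3 has {3, 1, 6} and column 6 has {7, 2, 5, 6}, leaving only 4.
Row 3, column 2: row 3 has {3, 4, 1, 6} and column 2 has {7, 2, 1, 6}, leaving only 5.
Row 3, column 1: row 3 has {3, 4, 1, 5, 6} and column 1 has {7, 3, 1}, leaving only 2.
Row 3, column 3: row 3 has {3, 2, 4, 1, 5, 6} and column 3 has {5}, leaving only 7.
So row 3 reads: 2 5 7 1 3 4 6.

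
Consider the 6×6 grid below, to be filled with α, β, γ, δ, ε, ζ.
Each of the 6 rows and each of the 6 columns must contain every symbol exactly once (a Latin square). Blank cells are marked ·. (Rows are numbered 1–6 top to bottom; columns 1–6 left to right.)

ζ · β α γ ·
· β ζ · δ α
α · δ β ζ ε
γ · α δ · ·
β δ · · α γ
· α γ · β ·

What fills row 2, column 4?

Row 1, column 2: row 1 has {α, β, γ, ζ} and column 2 has {α, β, δ}, leaving only ε.
Row 1, column 6: row 1 has {α, β, γ, ε, ζ} and column 6 has {α, γ, ε}, leaving only δ.
Row 2, column 1: row 2 has {α, β, δ, ζ} and column 1 has {α, β, γ, ζ}, leaving only ε.
Row 2 already has {α, β, δ, ε, ζ} and column 4 already has {α, β, δ}, so row 2, column 4 must be γ.

γ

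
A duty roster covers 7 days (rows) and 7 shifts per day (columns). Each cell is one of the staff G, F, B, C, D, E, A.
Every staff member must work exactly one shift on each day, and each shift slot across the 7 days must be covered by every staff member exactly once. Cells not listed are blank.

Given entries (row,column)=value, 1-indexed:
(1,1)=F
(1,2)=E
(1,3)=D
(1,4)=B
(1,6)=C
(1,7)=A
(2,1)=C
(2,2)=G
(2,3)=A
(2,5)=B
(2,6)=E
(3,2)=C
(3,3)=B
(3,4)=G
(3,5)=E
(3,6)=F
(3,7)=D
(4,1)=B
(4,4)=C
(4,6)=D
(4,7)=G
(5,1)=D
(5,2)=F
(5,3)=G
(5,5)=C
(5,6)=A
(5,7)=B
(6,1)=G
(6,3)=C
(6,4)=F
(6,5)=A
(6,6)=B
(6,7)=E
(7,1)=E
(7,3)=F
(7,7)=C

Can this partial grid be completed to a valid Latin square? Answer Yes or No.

No day or shift among the givens repeats a symbol, and propagating forced cells runs into no contradiction.
One valid completion exists (for instance, F E D B G C A / C G A D B E F / A C B G E F D / B A E C F D G / D F G E C A B / G D C F A B E / E B F A D G C).

Yes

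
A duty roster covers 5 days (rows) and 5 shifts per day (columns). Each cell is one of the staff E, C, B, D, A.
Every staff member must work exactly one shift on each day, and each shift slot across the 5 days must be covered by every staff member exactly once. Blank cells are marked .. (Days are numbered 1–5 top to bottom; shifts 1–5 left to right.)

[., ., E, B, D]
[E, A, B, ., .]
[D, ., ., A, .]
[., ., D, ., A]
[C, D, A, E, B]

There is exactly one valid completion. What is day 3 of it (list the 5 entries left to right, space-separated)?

Day 3, shift 3: day 3 has {D, A} and shift 3 has {E, B, D, A}, leaving only C.
Day 3, shift 5: day 3 has {C, D, A} and shift 5 has {B, D, A}, leaving only E.
Day 3, shift 2: day 3 has {E, C, D, A} and shift 2 has {D, A}, leaving only B.
So day 3 reads: D B C A E.

D B C A E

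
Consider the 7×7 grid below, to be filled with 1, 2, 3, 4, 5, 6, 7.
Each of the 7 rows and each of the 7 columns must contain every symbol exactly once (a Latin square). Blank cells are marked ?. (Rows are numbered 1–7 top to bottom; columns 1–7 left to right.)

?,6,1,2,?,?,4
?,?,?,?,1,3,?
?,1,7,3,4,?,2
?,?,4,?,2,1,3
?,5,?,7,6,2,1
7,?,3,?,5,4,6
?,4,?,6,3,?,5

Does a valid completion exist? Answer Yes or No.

Row 5, column 3: row 5 together with column 3 already contain {1, 2, 3, 4, 5, 6, 7} — every symbol — so nothing can go there. The grid has no valid completion.

No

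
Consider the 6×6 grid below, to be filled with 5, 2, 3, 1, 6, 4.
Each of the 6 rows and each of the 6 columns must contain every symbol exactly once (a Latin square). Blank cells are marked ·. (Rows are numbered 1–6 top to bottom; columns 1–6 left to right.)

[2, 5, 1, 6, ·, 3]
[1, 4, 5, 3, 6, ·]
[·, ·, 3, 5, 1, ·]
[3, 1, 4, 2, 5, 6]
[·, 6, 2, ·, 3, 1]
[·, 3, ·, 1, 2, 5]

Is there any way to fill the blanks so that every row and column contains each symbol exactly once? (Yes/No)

Yes

No row or column among the givens repeats a symbol, and propagating forced cells runs into no contradiction.
One valid completion exists (for instance, 2 5 1 6 4 3 / 1 4 5 3 6 2 / 6 2 3 5 1 4 / 3 1 4 2 5 6 / 5 6 2 4 3 1 / 4 3 6 1 2 5).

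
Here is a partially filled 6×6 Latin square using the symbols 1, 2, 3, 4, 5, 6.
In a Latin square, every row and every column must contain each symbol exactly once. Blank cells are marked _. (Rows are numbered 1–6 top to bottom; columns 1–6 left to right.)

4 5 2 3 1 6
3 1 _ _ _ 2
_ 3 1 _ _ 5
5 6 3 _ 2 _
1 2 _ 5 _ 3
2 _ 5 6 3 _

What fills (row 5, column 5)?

6

Row 2, column 4: row 2 has {1, 2, 3} and column 4 has {3, 5, 6}, leaving only 4.
Row 2, column 3: row 2 has {1, 2, 3, 4} and column 3 has {1, 2, 3, 5}, leaving only 6.
Row 2, column 5: row 2 has {1, 2, 3, 4, 6} and column 5 has {1, 2, 3}, leaving only 5.
Row 3, column 1: row 3 has {1, 3, 5} and column 1 has {1, 2, 3, 4, 5}, leaving only 6.
Row 3, column 4: row 3 has {1, 3, 5, 6} and column 4 has {3, 4, 5, 6}, leaving only 2.
Row 3, column 5: row 3 has {1, 2, 3, 5, 6} and column 5 has {1, 2, 3, 5}, leaving only 4.
Row 5 already has {1, 2, 3, 5} and column 5 already has {1, 2, 3, 4, 5}, so row 5, column 5 must be 6.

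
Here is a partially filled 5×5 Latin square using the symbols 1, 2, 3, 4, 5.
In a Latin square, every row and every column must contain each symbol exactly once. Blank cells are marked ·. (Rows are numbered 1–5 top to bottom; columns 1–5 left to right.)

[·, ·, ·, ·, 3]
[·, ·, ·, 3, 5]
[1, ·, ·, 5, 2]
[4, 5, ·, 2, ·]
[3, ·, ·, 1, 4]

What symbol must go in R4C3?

Row 1, column 4: row 1 has {3} and column 4 has {1, 2, 3, 5}, leaving only 4.
Row 2, column 1: row 2 has {3, 5} and column 1 has {1, 3, 4}, leaving only 2.
Row 1, column 1: row 1 has {3, 4} and column 1 has {1, 2, 3, 4}, leaving only 5.
Row 4, column 5: row 4 has {2, 4, 5} and column 5 has {2, 3, 4, 5}, leaving only 1.
Row 4 already has {1, 2, 4, 5} and column 3 already has {}, so row 4, column 3 must be 3.

3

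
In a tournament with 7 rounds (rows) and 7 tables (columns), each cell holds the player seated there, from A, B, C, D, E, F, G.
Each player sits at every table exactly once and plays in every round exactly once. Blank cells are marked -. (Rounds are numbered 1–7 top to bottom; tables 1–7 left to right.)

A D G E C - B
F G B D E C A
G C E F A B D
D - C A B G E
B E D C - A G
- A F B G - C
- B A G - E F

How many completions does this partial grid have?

Round 1, table 6: eliminating its round and table leaves {F}.
Round 4, table 2: eliminating its round and table leaves {F}.
Round 5, table 5: eliminating its round and table leaves {F}.
Round 6, table 1: eliminating its round and table leaves {E}.
Round 6, table 6: eliminating its round and table leaves {D}.
Round 7, table 1: eliminating its round and table leaves {C}.
Round 7, table 5: eliminating its round and table leaves {D}.
Only one assignment across all blanks avoids any round or table repeat, giving 1 completion.

1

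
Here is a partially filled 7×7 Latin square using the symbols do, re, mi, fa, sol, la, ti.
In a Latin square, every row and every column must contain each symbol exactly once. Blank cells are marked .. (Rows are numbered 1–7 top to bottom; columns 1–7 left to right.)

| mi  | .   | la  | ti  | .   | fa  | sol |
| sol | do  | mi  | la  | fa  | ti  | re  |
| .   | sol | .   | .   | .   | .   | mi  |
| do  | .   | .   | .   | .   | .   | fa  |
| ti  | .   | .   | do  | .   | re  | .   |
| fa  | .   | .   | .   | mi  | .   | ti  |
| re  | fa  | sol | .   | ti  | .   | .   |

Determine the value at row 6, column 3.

Row 1, column 2: row 1 has {mi, fa, sol, la, ti} and column 2 has {do, fa, sol}, leaving only re.
Row 1, column 5: row 1 has {re, mi, fa, sol, la, ti} and column 5 has {mi, fa, ti}, leaving only do.
Row 3, column 1: row 3 has {mi, sol} and column 1 has {do, re, mi, fa, sol, ti}, leaving only la.
Row 3, column 5: row 3 has {mi, sol, la} and column 5 has {do, mi, fa, ti}, leaving only re.
Row 3, column 4: row 3 has {re, mi, sol, la} and column 4 has {do, la, ti}, leaving only fa.
Row 3, column 6: row 3 has {re, mi, fa, sol, la} and column 6 has {re, fa, ti}, leaving only do.
Row 3, column 3: row 3 has {do, re, mi, fa, sol, la} and column 3 has {mi, sol, la}, leaving only ti.
Row 4, column 3: row 4 has {do, fa} and column 3 has {mi, sol, la, ti}, leaving only re.
Row 6 already has {mi, fa, ti} and column 3 already has {re, mi, sol, la, ti}, so row 6, column 3 must be do.

do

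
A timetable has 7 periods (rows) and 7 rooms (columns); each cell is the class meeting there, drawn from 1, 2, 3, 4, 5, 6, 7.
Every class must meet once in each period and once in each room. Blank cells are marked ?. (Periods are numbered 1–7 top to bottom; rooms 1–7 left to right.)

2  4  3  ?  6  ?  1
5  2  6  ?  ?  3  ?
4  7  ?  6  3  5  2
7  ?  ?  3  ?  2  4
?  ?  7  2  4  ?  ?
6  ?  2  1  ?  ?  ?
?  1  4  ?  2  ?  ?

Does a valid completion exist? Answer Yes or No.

No

Period 1, room 6: period 1 has {1, 2, 3, 4, 6} and room 6 has {2, 3, 5}, so it must be 7.
Period 1, room 4: period 1 has {1, 2, 3, 4, 6, 7} and room 4 has {1, 2, 3, 6}, so it must be 5.
Period 2, room 7: period 2 has {2, 3, 5, 6} and room 7 has {1, 2, 4}, so it must be 7.
Period 2, room 4: period 2 has {2, 3, 5, 6, 7} and room 4 has {1, 2, 3, 5, 6}, so it must be 4.
Period 2, room 5: period 2 has {2, 3, 4, 5, 6, 7} and room 5 has {2, 3, 4, 6}, so it must be 1.
Period 3, room 3: period 3 has {2, 3, 4, 5, 6, 7} and room 3 has {2, 3, 4, 6, 7}, so it must be 1.
Period 4, room 3: period 4 has {2, 3, 4, 7} and room 3 has {1, 2, 3, 4, 6, 7}, so it must be 5.
Now period 4, room 5: period 4 together with room 5 already contain {1, 2, 3, 4, 5, 6, 7} — every symbol — so nothing can go there. The grid has no valid completion.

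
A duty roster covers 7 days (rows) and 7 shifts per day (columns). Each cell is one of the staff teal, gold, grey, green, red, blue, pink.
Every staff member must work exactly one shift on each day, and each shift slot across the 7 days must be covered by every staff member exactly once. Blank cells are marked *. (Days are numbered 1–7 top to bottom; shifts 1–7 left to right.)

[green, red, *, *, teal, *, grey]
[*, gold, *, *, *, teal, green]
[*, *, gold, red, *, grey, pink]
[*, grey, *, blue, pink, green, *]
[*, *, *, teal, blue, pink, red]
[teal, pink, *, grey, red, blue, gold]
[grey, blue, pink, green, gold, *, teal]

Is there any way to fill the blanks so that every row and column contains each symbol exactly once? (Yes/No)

Day 4, shift 7: day 4 together with shift 7 already contain {teal, gold, grey, green, red, blue, pink} — every symbol — so nothing can go there. The grid has no valid completion.

No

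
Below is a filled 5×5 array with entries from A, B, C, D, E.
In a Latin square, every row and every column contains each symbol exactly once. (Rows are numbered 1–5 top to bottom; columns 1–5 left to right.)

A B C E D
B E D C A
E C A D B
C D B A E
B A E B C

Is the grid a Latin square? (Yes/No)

No

Row 5 contains B twice (at columns 1 and 4), so it is not a permutation.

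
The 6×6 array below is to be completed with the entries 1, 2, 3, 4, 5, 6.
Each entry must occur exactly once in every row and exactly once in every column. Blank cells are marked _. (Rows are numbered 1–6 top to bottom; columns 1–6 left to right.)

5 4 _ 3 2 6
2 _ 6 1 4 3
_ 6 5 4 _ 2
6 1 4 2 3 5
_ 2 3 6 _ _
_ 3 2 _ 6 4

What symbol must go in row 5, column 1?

Row 1, column 3: row 1 has {2, 3, 4, 5, 6} and column 3 has {2, 3, 4, 5, 6}, leaving only 1.
Row 2, column 2: row 2 has {1, 2, 3, 4, 6} and column 2 has {1, 2, 3, 4, 6}, leaving only 5.
Row 3, column 5: row 3 has {2, 4, 5, 6} and column 5 has {2, 3, 4, 6}, leaving only 1.
Row 3, column 1: row 3 has {1, 2, 4, 5, 6} and column 1 has {2, 5, 6}, leaving only 3.
Row 5, column 5: row 5 has {2, 3, 6} and column 5 has {1, 2, 3, 4, 6}, leaving only 5.
Row 5, column 6: row 5 has {2, 3, 5, 6} and column 6 has {2, 3, 4, 5, 6}, leaving only 1.
Row 5 already has {1, 2, 3, 5, 6} and column 1 already has {2, 3, 5, 6}, so row 5, column 1 must be 4.

4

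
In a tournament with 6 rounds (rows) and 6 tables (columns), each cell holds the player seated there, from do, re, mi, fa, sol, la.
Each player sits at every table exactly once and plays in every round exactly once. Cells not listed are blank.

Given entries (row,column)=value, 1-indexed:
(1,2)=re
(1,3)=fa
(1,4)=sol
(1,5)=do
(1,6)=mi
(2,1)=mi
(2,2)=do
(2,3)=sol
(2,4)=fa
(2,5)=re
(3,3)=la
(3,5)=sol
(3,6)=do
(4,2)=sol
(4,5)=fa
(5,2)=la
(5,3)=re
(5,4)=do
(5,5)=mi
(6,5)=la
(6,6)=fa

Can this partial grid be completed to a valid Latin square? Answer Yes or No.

Yes

No round or table among the givens repeats a symbol, and propagating forced cells runs into no contradiction.
One valid completion exists (for instance, la re fa sol do mi / mi do sol fa re la / re fa la mi sol do / do sol mi la fa re / fa la re do mi sol / sol mi do re la fa).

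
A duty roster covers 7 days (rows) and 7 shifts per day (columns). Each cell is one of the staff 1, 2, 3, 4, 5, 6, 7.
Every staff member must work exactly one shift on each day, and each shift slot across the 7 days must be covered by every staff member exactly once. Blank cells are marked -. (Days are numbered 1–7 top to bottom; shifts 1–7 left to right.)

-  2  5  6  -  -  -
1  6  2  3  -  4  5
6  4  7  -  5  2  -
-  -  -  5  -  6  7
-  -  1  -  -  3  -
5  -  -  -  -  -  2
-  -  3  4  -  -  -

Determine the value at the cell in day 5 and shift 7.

Day 2, shift 5: day 2 has {1, 2, 3, 4, 5, 6} and shift 5 has {5}, leaving only 7.
Day 3, shift 4: day 3 has {2, 4, 5, 6, 7} and shift 4 has {3, 4, 5, 6}, leaving only 1.
Day 3, shift 7: day 3 has {1, 2, 4, 5, 6, 7} and shift 7 has {2, 5, 7}, leaving only 3.
Day 4, shift 3: day 4 has {5, 6, 7} and shift 3 has {1, 2, 3, 5, 7}, leaving only 4.
Day 6, shift 3: day 6 has {2, 5} and shift 3 has {1, 2, 3, 4, 5, 7}, leaving only 6.
Day 6, shift 4: day 6 has {2, 5, 6} and shift 4 has {1, 3, 4, 5, 6}, leaving only 7.
Day 5, shift 4: day 5 has {1, 3} and shift 4 has {1, 3, 4, 5, 6, 7}, leaving only 2.
Day 6, shift 6: day 6 has {2, 5, 6, 7} and shift 6 has {2, 3, 4, 6}, leaving only 1.
Day 1, shift 6: day 1 has {2, 5, 6} and shift 6 has {1, 2, 3, 4, 6}, leaving only 7.
Day 6, shift 2: day 6 has {1, 2, 5, 6, 7} and shift 2 has {2, 4, 6}, leaving only 3.
Day 4, shift 2: day 4 has {4, 5, 6, 7} and shift 2 has {2, 3, 4, 6}, leaving only 1.
Day 6, shift 5: day 6 has {1, 2, 3, 5, 6, 7} and shift 5 has {5, 7}, leaving only 4.
Day 5, shift 5: day 5 has {1, 2, 3} and shift 5 has {4, 5, 7}, leaving only 6.
Day 5 already has {1, 2, 3, 6} and shift 7 already has {2, 3, 5, 7}, so day 5, shift 7 must be 4.

4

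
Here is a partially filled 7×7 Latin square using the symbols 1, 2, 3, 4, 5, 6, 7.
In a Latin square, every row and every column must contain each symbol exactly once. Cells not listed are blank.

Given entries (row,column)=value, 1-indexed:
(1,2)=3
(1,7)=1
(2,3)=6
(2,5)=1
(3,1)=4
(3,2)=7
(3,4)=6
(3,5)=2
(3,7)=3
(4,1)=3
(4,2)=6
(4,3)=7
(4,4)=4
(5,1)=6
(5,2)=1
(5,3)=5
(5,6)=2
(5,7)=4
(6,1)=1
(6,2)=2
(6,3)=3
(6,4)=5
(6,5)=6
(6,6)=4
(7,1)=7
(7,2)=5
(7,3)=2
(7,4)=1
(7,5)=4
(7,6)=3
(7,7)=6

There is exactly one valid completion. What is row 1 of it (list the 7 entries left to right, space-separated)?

Row 1, column 3: row 1 has {1, 3} and column 3 has {2, 3, 5, 6, 7}, leaving only 4.
Row 2, column 2: row 2 has {1, 6} and column 2 has {1, 2, 3, 5, 6, 7}, leaving only 4.
Row 3, column 3: row 3 has {2, 3, 4, 6, 7} and column 3 has {2, 3, 4, 5, 6, 7}, leaving only 1.
Row 3, column 6: row 3 has {1, 2, 3, 4, 6, 7} and column 6 has {2, 3, 4}, leaving only 5.
Row 2, column 6: row 2 has {1, 4, 6} and column 6 has {2, 3, 4, 5}, leaving only 7.
Row 1, column 6: row 1 has {1, 3, 4} and column 6 has {2, 3, 4, 5, 7}, leaving only 6.
Row 4, column 5: row 4 has {3, 4, 6, 7} and column 5 has {1, 2, 4, 6}, leaving only 5.
Row 1, column 5: row 1 has {1, 3, 4, 6} and column 5 has {1, 2, 4, 5, 6}, leaving only 7.
Row 1, column 4: row 1 has {1, 3, 4, 6, 7} and column 4 has {1, 4, 5, 6}, leaving only 2.
Row 1, column 1: row 1 has {1, 2, 3, 4, 6, 7} and column 1 has {1, 3, 4, 6, 7}, leaving only 5.
So row 1 reads: 5 3 4 2 7 6 1.

5 3 4 2 7 6 1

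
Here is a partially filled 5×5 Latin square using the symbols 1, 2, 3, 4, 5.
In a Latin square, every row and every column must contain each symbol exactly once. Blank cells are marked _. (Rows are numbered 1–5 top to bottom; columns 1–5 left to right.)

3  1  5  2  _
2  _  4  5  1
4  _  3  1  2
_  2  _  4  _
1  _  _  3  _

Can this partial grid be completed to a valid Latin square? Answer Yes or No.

Yes

No row or column among the givens repeats a symbol, and propagating forced cells runs into no contradiction.
One valid completion exists (for instance, 3 1 5 2 4 / 2 3 4 5 1 / 4 5 3 1 2 / 5 2 1 4 3 / 1 4 2 3 5).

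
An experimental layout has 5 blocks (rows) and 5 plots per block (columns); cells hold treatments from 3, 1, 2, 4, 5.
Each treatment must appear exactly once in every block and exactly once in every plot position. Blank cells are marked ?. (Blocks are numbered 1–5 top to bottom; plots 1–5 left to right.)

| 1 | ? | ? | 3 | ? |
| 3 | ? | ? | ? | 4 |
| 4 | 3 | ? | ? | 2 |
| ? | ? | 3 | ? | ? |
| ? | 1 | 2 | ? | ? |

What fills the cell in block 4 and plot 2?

4

Block 1, plot 5: block 1 has {3, 1} and plot 5 has {2, 4}, leaving only 5.
Block 1, plot 3: block 1 has {3, 1, 5} and plot 3 has {3, 2}, leaving only 4.
Block 1, plot 2: block 1 has {3, 1, 4, 5} and plot 2 has {3, 1}, leaving only 2.
Block 2, plot 2: block 2 has {3, 4} and plot 2 has {3, 1, 2}, leaving only 5.
Block 4 already has {3} and plot 2 already has {3, 1, 2, 5}, so block 4, plot 2 must be 4.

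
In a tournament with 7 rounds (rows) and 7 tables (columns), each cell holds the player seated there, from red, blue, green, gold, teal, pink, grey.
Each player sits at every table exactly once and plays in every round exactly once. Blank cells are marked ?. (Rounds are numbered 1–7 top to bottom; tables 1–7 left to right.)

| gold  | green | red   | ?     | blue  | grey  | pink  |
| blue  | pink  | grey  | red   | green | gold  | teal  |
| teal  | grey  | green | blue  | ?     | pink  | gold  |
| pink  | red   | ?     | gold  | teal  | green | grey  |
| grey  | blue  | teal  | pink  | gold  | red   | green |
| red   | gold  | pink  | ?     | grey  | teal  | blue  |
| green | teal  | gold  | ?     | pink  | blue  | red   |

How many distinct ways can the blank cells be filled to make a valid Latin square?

1

Round 1, table 4: eliminating its round and table leaves {teal}.
Round 3, table 5: eliminating its round and table leaves {red}.
Round 4, table 3: eliminating its round and table leaves {blue}.
Round 6, table 4: eliminating its round and table leaves {green}.
Round 7, table 4: eliminating its round and table leaves {grey}.
Only one assignment across all blanks avoids any round or table repeat, giving 1 completion.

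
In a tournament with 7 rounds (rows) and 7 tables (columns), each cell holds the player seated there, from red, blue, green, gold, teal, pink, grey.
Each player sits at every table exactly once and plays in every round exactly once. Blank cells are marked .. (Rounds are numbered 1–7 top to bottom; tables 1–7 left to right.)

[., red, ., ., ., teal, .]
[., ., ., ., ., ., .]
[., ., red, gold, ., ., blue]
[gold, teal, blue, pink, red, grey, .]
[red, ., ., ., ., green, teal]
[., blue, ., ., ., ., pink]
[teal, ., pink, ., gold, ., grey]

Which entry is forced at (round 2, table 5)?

grey

Round 3, table 6: round 3 has {red, blue, gold} and table 6 has {green, teal, grey}, leaving only pink.
Round 4, table 7: round 4 has {red, blue, gold, teal, pink, grey} and table 7 has {blue, teal, pink, grey}, leaving only green.
Round 1, table 7: round 1 has {red, teal} and table 7 has {blue, green, teal, pink, grey}, leaving only gold.
Round 2, table 7: round 2 has {} and table 7 has {blue, green, gold, teal, pink, grey}, leaving only red.
Round 7, table 2: round 7 has {gold, teal, pink, grey} and table 2 has {red, blue, teal}, leaving only green.
Round 3, table 2: round 3 has {red, blue, gold, pink} and table 2 has {red, blue, green, teal}, leaving only grey.
Round 3, table 1: round 3 has {red, blue, gold, pink, grey} and table 1 has {red, gold, teal}, leaving only green.
Round 3, table 5: round 3 has {red, blue, green, gold, pink, grey} and table 5 has {red, gold}, leaving only teal.
Round 6, table 1: round 6 has {blue, pink} and table 1 has {red, green, gold, teal}, leaving only grey.
Round 6, table 5: round 6 has {blue, pink, grey} and table 5 has {red, gold, teal}, leaving only green.
Round 2, table 5 is narrowed to {blue, pink, grey}.
If it were blue, then round 2, table 6 would be left with no valid symbol.
If it were pink, then round 2, table 6 would be left with no valid symbol.
So round 2, table 5 must be grey.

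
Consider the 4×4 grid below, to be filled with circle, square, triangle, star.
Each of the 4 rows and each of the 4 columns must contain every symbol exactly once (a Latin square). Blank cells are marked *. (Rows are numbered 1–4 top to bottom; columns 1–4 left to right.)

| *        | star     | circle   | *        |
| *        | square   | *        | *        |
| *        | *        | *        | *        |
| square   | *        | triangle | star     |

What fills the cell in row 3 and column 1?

Row 1, column 1: row 1 has {circle, star} and column 1 has {square}, leaving only triangle.
Row 1, column 4: row 1 has {circle, triangle, star} and column 4 has {star}, leaving only square.
Row 2, column 3: row 2 has {square} and column 3 has {circle, triangle}, leaving only star.
Row 2, column 1: row 2 has {square, star} and column 1 has {square, triangle}, leaving only circle.
Row 3 already has {} and column 1 already has {circle, square, triangle}, so row 3, column 1 must be star.

star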